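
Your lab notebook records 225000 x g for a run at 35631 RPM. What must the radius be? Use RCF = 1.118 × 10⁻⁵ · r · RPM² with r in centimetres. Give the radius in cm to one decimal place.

15.9 cm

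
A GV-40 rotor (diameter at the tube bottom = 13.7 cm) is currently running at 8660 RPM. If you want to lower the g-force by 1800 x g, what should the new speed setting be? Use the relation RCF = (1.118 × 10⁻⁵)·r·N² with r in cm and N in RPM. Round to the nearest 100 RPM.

7200 RPM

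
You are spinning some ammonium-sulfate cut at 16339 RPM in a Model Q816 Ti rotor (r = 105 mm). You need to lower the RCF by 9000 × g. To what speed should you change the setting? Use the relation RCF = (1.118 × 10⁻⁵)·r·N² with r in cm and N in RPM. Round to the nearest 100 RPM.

≈ 13800 RPM

r = 105 mm = 10.5 cm
Current RCF = 1.118 × 10⁻⁵ × 10.5 × (16339)² = 1.118 × 10⁻⁵ × 10.5 × 266,962,921 ≈ 31,338.8 × g
Target RCF = 31,338.8 − 9,000 = 22,338.8 × g
N² = 22,338.8 / (11.739 × 10⁻⁵) = 190,295,596
N ≈ √190,295,596 ≈ 13,794.8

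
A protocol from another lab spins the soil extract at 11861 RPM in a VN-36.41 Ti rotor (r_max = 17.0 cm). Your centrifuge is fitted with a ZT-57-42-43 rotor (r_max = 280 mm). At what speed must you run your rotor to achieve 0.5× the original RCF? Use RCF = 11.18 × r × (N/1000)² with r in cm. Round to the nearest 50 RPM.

6550 RPM

RCF_original = 11.18 × 17 × (11.861)² = 11.18 × 17 × 140.683321 ≈ 26,738.3 × g
Target RCF = 0.5 × 26,738.3 ≈ 13,369.1 × g
Your rotor: r = 280 mm = 28.0 cm
13,369.1 = 11.18 × 28 × (N/1000)²
(N/1000)² = 13,369.1 / 313.04 = 42.70732
N = 1000 × √42.70732 ≈ 6,535.1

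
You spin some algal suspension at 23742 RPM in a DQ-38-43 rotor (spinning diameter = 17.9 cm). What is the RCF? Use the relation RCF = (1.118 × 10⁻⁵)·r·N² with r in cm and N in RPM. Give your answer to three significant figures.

r = 17.9 / 2 = 8.95 cm
RCF = 1.118 × 10⁻⁵ × r × N²
RCF = 1.118 × 10⁻⁵ × 8.95 × (23742)² = 1.118 × 10⁻⁵ × 8.95 × 563,682,564 ≈ 56,402.6 × g

RCF ≈ 56400 × g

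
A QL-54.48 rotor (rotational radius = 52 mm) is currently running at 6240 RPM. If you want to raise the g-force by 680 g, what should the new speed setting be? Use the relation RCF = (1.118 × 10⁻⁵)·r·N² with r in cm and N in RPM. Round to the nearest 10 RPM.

7120 RPM

r = 52 mm = 5.2 cm
Current RCF = 1.118 × 10⁻⁵ × 5.2 × (6240)² = 1.118 × 10⁻⁵ × 5.2 × 38,937,600 ≈ 2,263.7 × g
Target RCF = 2,263.7 + 680 = 2,943.7 × g
N² = 2,943.7 / (5.8136 × 10⁻⁵) = 50,634,719
N ≈ √50,634,719 ≈ 7,115.8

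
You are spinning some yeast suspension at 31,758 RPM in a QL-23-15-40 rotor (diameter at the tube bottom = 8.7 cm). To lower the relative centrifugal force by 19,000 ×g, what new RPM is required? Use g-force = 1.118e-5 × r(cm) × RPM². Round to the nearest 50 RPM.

N₂ ≈ 24850 RPM

r = 8.7 / 2 = 4.35 cm
Current RCF = 1.118 × 10⁻⁵ × 4.35 × (31758)² = 1.118 × 10⁻⁵ × 4.35 × 1,008,570,564 ≈ 49,049.8 × g
Target RCF = 49,049.8 − 19,000 = 30,049.8 × g
N² = 30,049.8 / (4.8633 × 10⁻⁵) = 617,889,088
N ≈ √617,889,088 ≈ 24,857.4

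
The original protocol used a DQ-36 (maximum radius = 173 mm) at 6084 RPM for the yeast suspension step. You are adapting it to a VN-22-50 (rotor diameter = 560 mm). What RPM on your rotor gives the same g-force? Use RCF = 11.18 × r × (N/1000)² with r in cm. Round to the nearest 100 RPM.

Original rotor: r = 173 mm = 17.3 cm
RCF_original = 11.18 × 17.3 × (6.084)² = 11.18 × 17.3 × 37.015056 ≈ 7,159.2 × g
Your rotor: r = 560 mm / 2 = 280 mm = 28 cm
7,159.2 = 11.18 × 28 × (N/1000)²
(N/1000)² = 7,159.2 / 313.04 = 22.86992
N = 1000 × √22.86992 ≈ 4,782.3

≈ 4800 RPM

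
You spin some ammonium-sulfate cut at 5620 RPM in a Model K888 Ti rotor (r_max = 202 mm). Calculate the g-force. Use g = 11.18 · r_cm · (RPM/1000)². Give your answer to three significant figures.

≈ 7130 x g

r = 202 mm = 20.2 cm
RCF = 11.18 × 20.2 × (5.62)² = 11.18 × 20.2 × 31.5844 ≈ 7,132.9 × g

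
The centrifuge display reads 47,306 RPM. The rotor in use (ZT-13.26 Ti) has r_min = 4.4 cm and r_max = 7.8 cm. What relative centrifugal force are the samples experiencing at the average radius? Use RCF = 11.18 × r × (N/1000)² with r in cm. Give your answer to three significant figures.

r_avg = (4.4 + 7.8) / 2 = 6.1 cm
RCF = 11.18 × r × (N/1000)²
RCF = 11.18 × 6.1 × (47.306)² = 11.18 × 6.1 × 2,237.857636 ≈ 152,617.4 × g

RCF ≈ 153000 g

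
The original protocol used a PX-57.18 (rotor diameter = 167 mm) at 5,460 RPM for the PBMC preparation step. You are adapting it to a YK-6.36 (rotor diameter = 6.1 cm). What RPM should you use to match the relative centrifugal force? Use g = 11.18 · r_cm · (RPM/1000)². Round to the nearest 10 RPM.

9030 RPM

Original rotor: r = 167 mm / 2 = 83.5 mm = 8.35 cm
RCF = 11.18 × r × (N/1000)²
RCF_original = 11.18 × 8.35 × (5.46)² = 11.18 × 8.35 × 29.8116 ≈ 2,783 × g
Your rotor: r = 6.1 / 2 = 3.05 cm
2,783 = 11.18 × 3.05 × (N/1000)²
(N/1000)² = 2,783 / 34.099 = 81.6153
N = 1000 × √81.6153 ≈ 9,034.1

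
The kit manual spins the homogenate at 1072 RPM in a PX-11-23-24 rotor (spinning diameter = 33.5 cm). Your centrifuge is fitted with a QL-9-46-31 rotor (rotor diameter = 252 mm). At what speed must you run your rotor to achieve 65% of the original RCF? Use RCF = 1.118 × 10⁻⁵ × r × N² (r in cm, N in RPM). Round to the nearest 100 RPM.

1000 RPM

Original rotor: r = 33.5 / 2 = 16.75 cm
RCF_original = 1.118 × 10⁻⁵ × 16.75 × (1072)² = 1.118 × 10⁻⁵ × 16.75 × 1,149,184 ≈ 215.2 × g
Target RCF = 0.65 × 215.2 ≈ 139.9 × g
Your rotor: r = 252 mm / 2 = 126 mm = 12.6 cm
139.9 = 1.118 × 10⁻⁵ × 12.6 × N²
N² = 139.9 / (14.0868 × 10⁻⁵) = 993,128
N ≈ √993,128 ≈ 996.6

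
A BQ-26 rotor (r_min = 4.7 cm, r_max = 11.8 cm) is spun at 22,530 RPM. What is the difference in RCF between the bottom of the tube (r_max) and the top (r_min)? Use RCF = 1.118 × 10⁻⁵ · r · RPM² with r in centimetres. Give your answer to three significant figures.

≈ 40300 x g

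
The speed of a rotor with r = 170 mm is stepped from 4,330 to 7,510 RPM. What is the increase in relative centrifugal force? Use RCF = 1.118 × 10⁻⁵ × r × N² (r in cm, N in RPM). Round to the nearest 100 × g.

r = 170 mm = 17.0 cm
RCF₁ = 1.118 × 10⁻⁵ × 17 × (4330)² = 1.118 × 10⁻⁵ × 17 × 18,748,900 ≈ 3,563.4 × g
RCF₂ = 1.118 × 10⁻⁵ × 17 × (7510)² = 1.118 × 10⁻⁵ × 17 × 56,400,100 ≈ 10,719.4 × g
Increase = 10,719.4 − 3,563.4 = 7,156

7200 g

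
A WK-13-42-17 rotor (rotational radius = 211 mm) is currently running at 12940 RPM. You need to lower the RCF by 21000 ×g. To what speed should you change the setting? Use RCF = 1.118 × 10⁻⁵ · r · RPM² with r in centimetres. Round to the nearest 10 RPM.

N₂ ≈ 8860 RPM

r = 211 mm = 21.1 cm
Current RCF = 1.118 × 10⁻⁵ × 21.1 × (12940)² = 1.118 × 10⁻⁵ × 21.1 × 167,443,600 ≈ 39,499.6 × g
Target RCF = 39,499.6 − 21,000 = 18,499.6 × g
N² = 18,499.6 / (23.5898 × 10⁻⁵) = 78,422,030
N ≈ √78,422,030 ≈ 8,855.6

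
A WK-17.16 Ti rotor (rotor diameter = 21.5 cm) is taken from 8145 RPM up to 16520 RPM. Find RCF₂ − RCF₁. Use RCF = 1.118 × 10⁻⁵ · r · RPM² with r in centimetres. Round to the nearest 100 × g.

24800 g

r = 21.5 / 2 = 10.75 cm
RCF₁ = 1.118 × 10⁻⁵ × 10.75 × (8145)² = 1.118 × 10⁻⁵ × 10.75 × 66,341,025 ≈ 7,973.2 × g
RCF₂ = 1.118 × 10⁻⁵ × 10.75 × (16520)² = 1.118 × 10⁻⁵ × 10.75 × 272,910,400 ≈ 32,799.7 × g
Increase = 32,799.7 − 7,973.2 = 24,826.5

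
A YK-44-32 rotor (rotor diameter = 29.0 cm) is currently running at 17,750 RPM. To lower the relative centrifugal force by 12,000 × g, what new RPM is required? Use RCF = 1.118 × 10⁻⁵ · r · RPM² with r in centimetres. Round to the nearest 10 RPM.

N₂ ≈ 15530 RPM

r = 29.0 / 2 = 14.5 cm
Current RCF = 1.118 × 10⁻⁵ × 14.5 × (17750)² = 1.118 × 10⁻⁵ × 14.5 × 315,062,500 ≈ 51,074.8 × g
Target RCF = 51,074.8 − 12,000 = 39,074.8 × g
N² = 39,074.8 / (16.211 × 10⁻⁵) = 241,038,801
N ≈ √241,038,801 ≈ 15,525.4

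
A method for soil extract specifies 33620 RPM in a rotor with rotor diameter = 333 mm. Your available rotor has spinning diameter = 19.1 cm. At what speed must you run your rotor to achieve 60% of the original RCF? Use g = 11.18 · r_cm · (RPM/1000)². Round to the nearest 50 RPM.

34400 RPM

Original rotor: r = 333 mm / 2 = 166.5 mm = 16.65 cm
RCF = 11.18 × r × (N/1000)²
RCF_original = 11.18 × 16.65 × (33.62)² = 11.18 × 16.65 × 1,130.3044 ≈ 210,402.8 × g
Target RCF = 0.6 × 210,402.8 ≈ 126,241.7 × g
Your rotor: r = 19.1 / 2 = 9.55 cm
126,241.7 = 11.18 × 9.55 × (N/1000)²
(N/1000)² = 126,241.7 / 106.769 = 1182.382
N = 1000 × √1182.382 ≈ 34,385.8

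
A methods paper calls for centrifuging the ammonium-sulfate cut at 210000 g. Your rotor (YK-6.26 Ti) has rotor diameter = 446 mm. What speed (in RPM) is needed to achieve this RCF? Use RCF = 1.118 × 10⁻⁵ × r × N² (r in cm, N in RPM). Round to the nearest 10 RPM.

N ≈ 29020 RPM

r = 446 mm / 2 = 223 mm = 22.3 cm
210,000 = 1.118 × 10⁻⁵ × 22.3 × N²
N² = 210,000 / (24.9314 × 10⁻⁵) = 842,311,302
N ≈ √842,311,302 ≈ 29,022.6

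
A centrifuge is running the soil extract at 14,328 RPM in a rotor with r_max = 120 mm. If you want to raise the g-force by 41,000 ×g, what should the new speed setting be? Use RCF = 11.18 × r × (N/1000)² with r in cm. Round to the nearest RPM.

r = 120 mm = 12.0 cm
Current RCF = 11.18 × 12 × (14.328)² = 11.18 × 12 × 205.291584 ≈ 27,541.9 × g
Target RCF = 27,541.9 + 41,000 = 68,541.9 × g
(N/1000)² = 68,541.9 / 134.16 = 510.8967
N = 1000 × √510.8967 ≈ 22,603.0

N₂ ≈ 22603 RPM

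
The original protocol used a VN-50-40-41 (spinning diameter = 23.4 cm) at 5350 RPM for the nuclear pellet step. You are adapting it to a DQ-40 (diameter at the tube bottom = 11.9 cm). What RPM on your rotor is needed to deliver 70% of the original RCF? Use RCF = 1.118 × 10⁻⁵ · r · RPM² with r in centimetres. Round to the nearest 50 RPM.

Original rotor: r = 23.4 / 2 = 11.7 cm
RCF_original = 1.118 × 10⁻⁵ × 11.7 × (5350)² = 1.118 × 10⁻⁵ × 11.7 × 28,622,500 ≈ 3,744 × g
Target RCF = 0.7 × 3,744 ≈ 2,620.8 × g
Your rotor: r = 11.9 / 2 = 5.95 cm
2,620.8 = 1.118 × 10⁻⁵ × 5.95 × N²
N² = 2,620.8 / (6.6521 × 10⁻⁵) = 39,398,085
N ≈ √39,398,085 ≈ 6,276.8

6300 RPM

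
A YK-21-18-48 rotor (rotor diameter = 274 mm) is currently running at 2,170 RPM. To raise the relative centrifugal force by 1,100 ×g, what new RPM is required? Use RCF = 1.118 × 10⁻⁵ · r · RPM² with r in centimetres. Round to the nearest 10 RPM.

3450 RPM

r = 274 mm / 2 = 137 mm = 13.7 cm
Current RCF = 1.118 × 10⁻⁵ × 13.7 × (2170)² = 1.118 × 10⁻⁵ × 13.7 × 4,708,900 ≈ 721.2 × g
Target RCF = 721.2 + 1,100 = 1,821.2 × g
N² = 1,821.2 / (15.3166 × 10⁻⁵) = 11,890,367
N ≈ √11,890,367 ≈ 3,448.2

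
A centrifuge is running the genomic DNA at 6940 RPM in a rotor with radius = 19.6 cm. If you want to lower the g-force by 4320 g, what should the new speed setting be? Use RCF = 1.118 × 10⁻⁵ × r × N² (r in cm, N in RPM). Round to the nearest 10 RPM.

≈ 5330 RPM

Current RCF = 1.118 × 10⁻⁵ × 19.6 × (6940)² = 1.118 × 10⁻⁵ × 19.6 × 48,163,600 ≈ 10,554 × g
Target RCF = 10,554 − 4,320 = 6,234 × g
N² = 6,234 / (21.9128 × 10⁻⁵) = 28,449,126
N ≈ √28,449,126 ≈ 5,333.8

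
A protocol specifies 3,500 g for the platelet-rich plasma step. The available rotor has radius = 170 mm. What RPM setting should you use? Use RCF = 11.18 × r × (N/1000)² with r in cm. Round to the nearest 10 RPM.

r = 170 mm = 17.0 cm
3,500 = 11.18 × 17 × (N/1000)²
(N/1000)² = 3,500 / 190.06 = 18.41524
N = 1000 × √18.41524 ≈ 4,291.3

N ≈ 4290 RPM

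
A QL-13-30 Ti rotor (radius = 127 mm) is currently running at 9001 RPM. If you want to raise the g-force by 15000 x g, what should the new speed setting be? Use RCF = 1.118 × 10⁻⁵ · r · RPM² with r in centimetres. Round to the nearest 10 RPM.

r = 127 mm = 12.7 cm
Current RCF = 1.118 × 10⁻⁵ × 12.7 × (9001)² = 1.118 × 10⁻⁵ × 12.7 × 81,018,001 ≈ 11,503.4 × g
Target RCF = 11,503.4 + 15,000 = 26,503.4 × g
N² = 26,503.4 / (14.1986 × 10⁻⁵) = 186,662,065
N ≈ √186,662,065 ≈ 13,662.4

N₂ ≈ 13660 RPM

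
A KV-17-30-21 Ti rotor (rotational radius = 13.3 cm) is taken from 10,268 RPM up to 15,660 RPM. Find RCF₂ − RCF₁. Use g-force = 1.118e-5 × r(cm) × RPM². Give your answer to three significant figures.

20800 × g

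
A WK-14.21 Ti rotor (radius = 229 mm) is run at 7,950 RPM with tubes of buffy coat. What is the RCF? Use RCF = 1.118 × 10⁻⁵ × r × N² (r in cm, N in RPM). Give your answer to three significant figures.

≈ 16200 x g

r = 229 mm = 22.9 cm
RCF = 1.118 × 10⁻⁵ × 22.9 × (7950)² = 1.118 × 10⁻⁵ × 22.9 × 63,202,500 ≈ 16,181.2 × g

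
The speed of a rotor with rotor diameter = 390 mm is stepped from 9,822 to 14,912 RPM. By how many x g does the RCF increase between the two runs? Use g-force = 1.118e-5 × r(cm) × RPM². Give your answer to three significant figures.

r = 390 mm / 2 = 195 mm = 19.5 cm
RCF₁ = 1.118 × 10⁻⁵ × 19.5 × (9822)² = 1.118 × 10⁻⁵ × 19.5 × 96,471,684 ≈ 21,031.8 × g
RCF₂ = 1.118 × 10⁻⁵ × 19.5 × (14912)² = 1.118 × 10⁻⁵ × 19.5 × 222,367,744 ≈ 48,478.4 × g
Increase = 48,478.4 − 21,031.8 = 27,446.6

≈ 27400 x g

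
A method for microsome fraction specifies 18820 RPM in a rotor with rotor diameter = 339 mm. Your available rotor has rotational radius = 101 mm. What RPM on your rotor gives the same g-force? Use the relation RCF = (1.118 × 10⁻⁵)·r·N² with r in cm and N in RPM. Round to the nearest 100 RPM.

Original rotor: r = 339 mm / 2 = 169.5 mm = 16.95 cm
RCF = 1.118 × 10⁻⁵ × r × N²
RCF_original = 1.118 × 10⁻⁵ × 16.95 × (18820)² = 1.118 × 10⁻⁵ × 16.95 × 354,192,400 ≈ 67,119.8 × g
Your rotor: r = 101 mm = 10.1 cm
67,119.8 = 1.118 × 10⁻⁵ × 10.1 × N²
N² = 67,119.8 / (11.2918 × 10⁻⁵) = 594,411,874
N ≈ √594,411,874 ≈ 24,380.6

≈ 24400 RPM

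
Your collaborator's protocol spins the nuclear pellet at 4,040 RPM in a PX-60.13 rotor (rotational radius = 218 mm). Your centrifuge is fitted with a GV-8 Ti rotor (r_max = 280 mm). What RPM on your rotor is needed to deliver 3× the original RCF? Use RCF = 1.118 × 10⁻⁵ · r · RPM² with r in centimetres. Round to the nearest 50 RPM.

≈ 6150 RPM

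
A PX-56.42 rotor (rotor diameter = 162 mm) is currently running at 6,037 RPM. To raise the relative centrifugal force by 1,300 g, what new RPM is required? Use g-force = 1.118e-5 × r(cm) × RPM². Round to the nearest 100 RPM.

≈ 7100 RPM

r = 162 mm / 2 = 81 mm = 8.1 cm
Current RCF = 1.118 × 10⁻⁵ × 8.1 × (6037)² = 1.118 × 10⁻⁵ × 8.1 × 36,445,369 ≈ 3,300.4 × g
Target RCF = 3,300.4 + 1,300 = 4,600.4 × g
N² = 4,600.4 / (9.0558 × 10⁻⁵) = 50,800,592
N ≈ √50,800,592 ≈ 7,127.5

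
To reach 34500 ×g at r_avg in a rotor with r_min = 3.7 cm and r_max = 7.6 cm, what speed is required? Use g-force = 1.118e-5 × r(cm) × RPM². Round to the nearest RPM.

r_avg = (3.7 + 7.6) / 2 = 5.65 cm
RCF = 1.118 × 10⁻⁵ × r × N²
34,500 = 1.118 × 10⁻⁵ × 5.65 × N²
N² = 34,500 / (6.3167 × 10⁻⁵) = 546,171,260
N ≈ √546,171,260 ≈ 23,370.3

N ≈ 23370 RPM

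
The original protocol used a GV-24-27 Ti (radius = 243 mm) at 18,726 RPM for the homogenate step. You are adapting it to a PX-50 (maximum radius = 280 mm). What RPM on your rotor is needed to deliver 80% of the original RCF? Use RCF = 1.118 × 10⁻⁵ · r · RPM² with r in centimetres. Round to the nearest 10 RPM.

≈ 15600 RPM

Original rotor: r = 243 mm = 24.3 cm
RCF_original = 1.118 × 10⁻⁵ × 24.3 × (18726)² = 1.118 × 10⁻⁵ × 24.3 × 350,663,076 ≈ 95,266 × g
Target RCF = 0.8 × 95,266 ≈ 76,212.8 × g
Your rotor: r = 280 mm = 28.0 cm
76,212.8 = 1.118 × 10⁻⁵ × 28 × N²
N² = 76,212.8 / (31.304 × 10⁻⁵) = 243,460,261
N ≈ √243,460,261 ≈ 15,603.2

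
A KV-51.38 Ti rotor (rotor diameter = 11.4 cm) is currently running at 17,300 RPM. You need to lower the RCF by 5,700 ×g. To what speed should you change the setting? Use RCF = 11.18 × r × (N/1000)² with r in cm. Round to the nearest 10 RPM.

14490 RPM

r = 11.4 / 2 = 5.7 cm
Current RCF = 11.18 × 5.7 × (17.3)² = 11.18 × 5.7 × 299.29 ≈ 19,072.6 × g
Target RCF = 19,072.6 − 5,700 = 13,372.6 × g
(N/1000)² = 13,372.6 / 63.726 = 209.8453
N = 1000 × √209.8453 ≈ 14,486.0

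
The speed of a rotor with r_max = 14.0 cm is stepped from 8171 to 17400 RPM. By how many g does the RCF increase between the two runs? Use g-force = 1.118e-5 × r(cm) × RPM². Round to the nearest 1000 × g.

≈ 37000 g

RCF₁ = 1.118 × 10⁻⁵ × 14 × (8171)² = 1.118 × 10⁻⁵ × 14 × 66,765,241 ≈ 10,450.1 × g
RCF₂ = 1.118 × 10⁻⁵ × 14 × (17400)² = 1.118 × 10⁻⁵ × 14 × 302,760,000 ≈ 47,388 × g
Increase = 47,388 − 10,450.1 = 36,937.9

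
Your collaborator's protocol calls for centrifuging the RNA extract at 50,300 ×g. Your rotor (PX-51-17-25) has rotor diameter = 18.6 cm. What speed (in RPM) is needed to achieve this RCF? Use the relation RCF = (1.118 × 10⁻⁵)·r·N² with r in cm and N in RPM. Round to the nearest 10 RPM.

21990 RPM

r = 18.6 / 2 = 9.3 cm
50,300 = 1.118 × 10⁻⁵ × 9.3 × N²
N² = 50,300 / (10.3974 × 10⁻⁵) = 483,774,790
N ≈ √483,774,790 ≈ 21,994.9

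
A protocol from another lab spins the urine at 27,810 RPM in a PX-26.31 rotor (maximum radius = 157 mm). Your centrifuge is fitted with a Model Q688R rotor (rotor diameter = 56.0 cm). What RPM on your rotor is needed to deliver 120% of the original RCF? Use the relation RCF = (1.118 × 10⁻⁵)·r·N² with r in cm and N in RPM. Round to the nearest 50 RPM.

22800 RPM

Original rotor: r = 157 mm = 15.7 cm
RCF = 1.118 × 10⁻⁵ × r × N²
RCF_original = 1.118 × 10⁻⁵ × 15.7 × (27810)² = 1.118 × 10⁻⁵ × 15.7 × 773,396,100 ≈ 135,751.1 × g
Target RCF = 1.2 × 135,751.1 ≈ 162,901.3 × g
Your rotor: r = 56.0 / 2 = 28 cm
162,901.3 = 1.118 × 10⁻⁵ × 28 × N²
N² = 162,901.3 / (31.304 × 10⁻⁵) = 520,384,935
N ≈ √520,384,935 ≈ 22,811.9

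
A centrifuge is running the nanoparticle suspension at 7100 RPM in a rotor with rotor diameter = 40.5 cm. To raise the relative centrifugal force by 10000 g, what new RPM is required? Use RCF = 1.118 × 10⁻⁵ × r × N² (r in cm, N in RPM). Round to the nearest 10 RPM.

≈ 9730 RPM

r = 40.5 / 2 = 20.25 cm
Current RCF = 1.118 × 10⁻⁵ × 20.25 × (7100)² = 1.118 × 10⁻⁵ × 20.25 × 50,410,000 ≈ 11,412.6 × g
Target RCF = 11,412.6 + 10,000 = 21,412.6 × g
N² = 21,412.6 / (22.6395 × 10⁻⁵) = 94,580,711
N ≈ √94,580,711 ≈ 9,725.3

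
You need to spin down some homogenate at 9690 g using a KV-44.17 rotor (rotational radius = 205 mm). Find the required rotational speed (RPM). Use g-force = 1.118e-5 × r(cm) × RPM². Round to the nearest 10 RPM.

6500 RPM

r = 205 mm = 20.5 cm
9,690 = 1.118 × 10⁻⁵ × 20.5 × N²
N² = 9,690 / (22.919 × 10⁻⁵) = 42,279,332
N ≈ √42,279,332 ≈ 6,502.3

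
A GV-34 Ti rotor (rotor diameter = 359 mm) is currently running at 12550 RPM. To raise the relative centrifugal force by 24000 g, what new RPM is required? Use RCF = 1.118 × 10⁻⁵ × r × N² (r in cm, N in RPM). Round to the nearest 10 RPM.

r = 359 mm / 2 = 179.5 mm = 17.95 cm
Current RCF = 1.118 × 10⁻⁵ × 17.95 × (12550)² = 1.118 × 10⁻⁵ × 17.95 × 157,502,500 ≈ 31,607.8 × g
Target RCF = 31,607.8 + 24,000 = 55,607.8 × g
N² = 55,607.8 / (20.0681 × 10⁻⁵) = 277,095,490
N ≈ √277,095,490 ≈ 16,646.2

N₂ ≈ 16650 RPM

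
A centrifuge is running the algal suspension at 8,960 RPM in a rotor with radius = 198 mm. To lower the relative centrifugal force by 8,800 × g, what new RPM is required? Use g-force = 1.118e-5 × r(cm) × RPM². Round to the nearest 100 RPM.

≈ 6400 RPM

r = 198 mm = 19.8 cm
Current RCF = 1.118 × 10⁻⁵ × 19.8 × (8960)² = 1.118 × 10⁻⁵ × 19.8 × 80,281,600 ≈ 17,771.5 × g
Target RCF = 17,771.5 − 8,800 = 8,971.5 × g
N² = 8,971.5 / (22.1364 × 10⁻⁵) = 40,528,270
N ≈ √40,528,270 ≈ 6,366.2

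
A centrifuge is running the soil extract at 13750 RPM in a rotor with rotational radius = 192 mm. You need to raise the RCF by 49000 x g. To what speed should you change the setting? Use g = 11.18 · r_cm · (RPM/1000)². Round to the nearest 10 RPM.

20430 RPM

r = 192 mm = 19.2 cm
Current RCF = 11.18 × 19.2 × (13.75)² = 11.18 × 19.2 × 189.0625 ≈ 40,583.4 × g
Target RCF = 40,583.4 + 49,000 = 89,583.4 × g
(N/1000)² = 89,583.4 / 214.656 = 417.3347
N = 1000 × √417.3347 ≈ 20,428.8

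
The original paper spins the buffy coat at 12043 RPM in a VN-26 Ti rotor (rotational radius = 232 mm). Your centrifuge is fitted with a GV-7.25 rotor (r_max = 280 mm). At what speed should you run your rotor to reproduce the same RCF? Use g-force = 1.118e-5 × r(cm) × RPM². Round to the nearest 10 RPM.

Original rotor: r = 232 mm = 23.2 cm
RCF = 1.118 × 10⁻⁵ × r × N²
RCF_original = 1.118 × 10⁻⁵ × 23.2 × (12043)² = 1.118 × 10⁻⁵ × 23.2 × 145,033,849 ≈ 37,618.3 × g
Your rotor: r = 280 mm = 28.0 cm
37,618.3 = 1.118 × 10⁻⁵ × 28 × N²
N² = 37,618.3 / (31.304 × 10⁻⁵) = 120,170,905
N ≈ √120,170,905 ≈ 10,962.2

10960 RPM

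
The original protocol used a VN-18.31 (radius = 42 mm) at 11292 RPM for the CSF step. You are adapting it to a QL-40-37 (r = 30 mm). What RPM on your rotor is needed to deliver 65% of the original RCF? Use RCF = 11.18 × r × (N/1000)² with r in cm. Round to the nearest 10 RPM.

10770 RPM

Original rotor: r = 42 mm = 4.2 cm
RCF_original = 11.18 × 4.2 × (11.292)² = 11.18 × 4.2 × 127.509264 ≈ 5,987.3 × g
Target RCF = 0.65 × 5,987.3 ≈ 3,891.7 × g
Your rotor: r = 30 mm = 3.0 cm
3,891.7 = 11.18 × 3 × (N/1000)²
(N/1000)² = 3,891.7 / 33.54 = 116.0316
N = 1000 × √116.0316 ≈ 10,771.8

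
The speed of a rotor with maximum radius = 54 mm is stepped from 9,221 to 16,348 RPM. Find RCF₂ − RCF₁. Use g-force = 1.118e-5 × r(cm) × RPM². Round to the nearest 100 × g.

r = 54 mm = 5.4 cm
RCF₁ = 1.118 × 10⁻⁵ × 5.4 × (9221)² = 1.118 × 10⁻⁵ × 5.4 × 85,026,841 ≈ 5,133.2 × g
RCF₂ = 1.118 × 10⁻⁵ × 5.4 × (16348)² = 1.118 × 10⁻⁵ × 5.4 × 267,257,104 ≈ 16,134.8 × g
Increase = 16,134.8 − 5,133.2 = 11,001.6

11000 × g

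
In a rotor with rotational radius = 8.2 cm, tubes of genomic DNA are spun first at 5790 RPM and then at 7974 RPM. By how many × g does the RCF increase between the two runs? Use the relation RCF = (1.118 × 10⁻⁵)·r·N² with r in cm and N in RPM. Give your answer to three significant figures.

RCF₁ = 1.118 × 10⁻⁵ × 8.2 × (5790)² = 1.118 × 10⁻⁵ × 8.2 × 33,524,100 ≈ 3,073.4 × g
RCF₂ = 1.118 × 10⁻⁵ × 8.2 × (7974)² = 1.118 × 10⁻⁵ × 8.2 × 63,584,676 ≈ 5,829.2 × g
Increase = 5,829.2 − 3,073.4 = 2,755.8

2760 × g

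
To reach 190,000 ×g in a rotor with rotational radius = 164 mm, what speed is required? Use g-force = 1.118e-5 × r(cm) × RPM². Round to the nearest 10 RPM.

≈ 32190 RPM

r = 164 mm = 16.4 cm
190,000 = 1.118 × 10⁻⁵ × 16.4 × N²
N² = 190,000 / (18.3352 × 10⁻⁵) = 1,036,258,126
N ≈ √1,036,258,126 ≈ 32,191.0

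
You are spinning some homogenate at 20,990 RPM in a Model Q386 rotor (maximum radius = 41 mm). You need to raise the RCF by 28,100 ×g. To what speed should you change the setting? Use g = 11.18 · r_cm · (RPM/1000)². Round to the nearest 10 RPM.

≈ 32460 RPM

r = 41 mm = 4.1 cm
Current RCF = 11.18 × 4.1 × (20.99)² = 11.18 × 4.1 × 440.5801 ≈ 20,195.3 × g
Target RCF = 20,195.3 + 28,100 = 48,295.3 × g
(N/1000)² = 48,295.3 / 45.838 = 1053.608
N = 1000 × √1053.608 ≈ 32,459.3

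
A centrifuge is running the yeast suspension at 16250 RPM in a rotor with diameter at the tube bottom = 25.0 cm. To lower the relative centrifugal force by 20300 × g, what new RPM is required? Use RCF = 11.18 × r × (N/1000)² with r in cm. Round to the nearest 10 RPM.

10900 RPM

r = 25.0 / 2 = 12.5 cm
Current RCF = 11.18 × 12.5 × (16.25)² = 11.18 × 12.5 × 264.0625 ≈ 36,902.7 × g
Target RCF = 36,902.7 − 20,300 = 16,602.7 × g
(N/1000)² = 16,602.7 / 139.75 = 118.8029
N = 1000 × √118.8029 ≈ 10,899.7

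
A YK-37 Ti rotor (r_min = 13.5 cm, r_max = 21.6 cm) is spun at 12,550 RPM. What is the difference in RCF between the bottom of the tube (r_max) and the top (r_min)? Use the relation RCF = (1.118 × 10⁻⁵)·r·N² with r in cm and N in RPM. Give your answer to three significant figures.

14300 ×g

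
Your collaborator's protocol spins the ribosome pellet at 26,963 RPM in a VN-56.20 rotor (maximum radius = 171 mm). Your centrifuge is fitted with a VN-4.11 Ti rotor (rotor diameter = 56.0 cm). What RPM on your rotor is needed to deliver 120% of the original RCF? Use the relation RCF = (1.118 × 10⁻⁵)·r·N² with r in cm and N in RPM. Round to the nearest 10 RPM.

Original rotor: r = 171 mm = 17.1 cm
RCF_original = 1.118 × 10⁻⁵ × 17.1 × (26963)² = 1.118 × 10⁻⁵ × 17.1 × 727,003,369 ≈ 138,987.1 × g
Target RCF = 1.2 × 138,987.1 ≈ 166,784.5 × g
Your rotor: r = 56.0 / 2 = 28 cm
166,784.5 = 1.118 × 10⁻⁵ × 28 × N²
N² = 166,784.5 / (31.304 × 10⁻⁵) = 532,789,739
N ≈ √532,789,739 ≈ 23,082.2

23080 RPM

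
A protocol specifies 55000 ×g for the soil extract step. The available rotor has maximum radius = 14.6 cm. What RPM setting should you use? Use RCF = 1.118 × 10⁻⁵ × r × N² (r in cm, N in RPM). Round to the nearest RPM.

RCF = 1.118 × 10⁻⁵ × r × N²
55,000 = 1.118 × 10⁻⁵ × 14.6 × N²
N² = 55,000 / (16.3228 × 10⁻⁵) = 336,951,994
N ≈ √336,951,994 ≈ 18,356.3

≈ 18356 RPM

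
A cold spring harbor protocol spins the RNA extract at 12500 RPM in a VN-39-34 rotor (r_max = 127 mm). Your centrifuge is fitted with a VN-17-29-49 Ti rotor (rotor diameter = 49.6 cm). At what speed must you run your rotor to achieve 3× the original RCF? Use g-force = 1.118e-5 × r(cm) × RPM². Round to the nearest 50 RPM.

Original rotor: r = 127 mm = 12.7 cm
RCF = 1.118 × 10⁻⁵ × r × N²
RCF_original = 1.118 × 10⁻⁵ × 12.7 × (12500)² = 1.118 × 10⁻⁵ × 12.7 × 156,250,000 ≈ 22,185.3 × g
Target RCF = 3 × 22,185.3 ≈ 66,555.9 × g
Your rotor: r = 49.6 / 2 = 24.8 cm
66,555.9 = 1.118 × 10⁻⁵ × 24.8 × N²
N² = 66,555.9 / (27.7264 × 10⁻⁵) = 240,045,228
N ≈ √240,045,228 ≈ 15,493.4

≈ 15500 RPM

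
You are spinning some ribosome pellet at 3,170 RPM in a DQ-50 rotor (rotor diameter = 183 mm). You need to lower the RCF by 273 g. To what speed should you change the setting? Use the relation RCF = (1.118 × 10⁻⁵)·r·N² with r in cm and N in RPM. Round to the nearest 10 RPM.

r = 183 mm / 2 = 91.5 mm = 9.15 cm
Current RCF = 1.118 × 10⁻⁵ × 9.15 × (3170)² = 1.118 × 10⁻⁵ × 9.15 × 10,048,900 ≈ 1,028 × g
Target RCF = 1,028 − 273 = 755 × g
N² = 755 / (10.2297 × 10⁻⁵) = 7,380,471
N ≈ √7,380,471 ≈ 2,716.7

2720 RPM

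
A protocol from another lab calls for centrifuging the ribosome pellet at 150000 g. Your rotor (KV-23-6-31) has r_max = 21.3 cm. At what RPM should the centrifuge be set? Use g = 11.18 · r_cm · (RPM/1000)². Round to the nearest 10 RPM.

25100 RPM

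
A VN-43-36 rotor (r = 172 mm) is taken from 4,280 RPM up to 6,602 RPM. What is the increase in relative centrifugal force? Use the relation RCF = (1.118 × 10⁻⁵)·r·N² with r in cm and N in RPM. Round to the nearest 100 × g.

≈ 4900 × g

r = 172 mm = 17.2 cm
RCF₁ = 1.118 × 10⁻⁵ × 17.2 × (4280)² = 1.118 × 10⁻⁵ × 17.2 × 18,318,400 ≈ 3,522.6 × g
RCF₂ = 1.118 × 10⁻⁵ × 17.2 × (6602)² = 1.118 × 10⁻⁵ × 17.2 × 43,586,404 ≈ 8,381.5 × g
Increase = 8,381.5 − 3,522.6 = 4,858.9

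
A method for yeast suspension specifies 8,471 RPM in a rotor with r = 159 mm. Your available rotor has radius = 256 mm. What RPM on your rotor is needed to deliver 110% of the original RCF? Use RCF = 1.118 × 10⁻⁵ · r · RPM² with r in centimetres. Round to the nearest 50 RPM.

7000 RPM

Original rotor: r = 159 mm = 15.9 cm
RCF_original = 1.118 × 10⁻⁵ × 15.9 × (8471)² = 1.118 × 10⁻⁵ × 15.9 × 71,757,841 ≈ 12,755.8 × g
Target RCF = 1.1 × 12,755.8 ≈ 14,031.4 × g
Your rotor: r = 256 mm = 25.6 cm
14,031.4 = 1.118 × 10⁻⁵ × 25.6 × N²
N² = 14,031.4 / (28.6208 × 10⁻⁵) = 49,025,184
N ≈ √49,025,184 ≈ 7,001.8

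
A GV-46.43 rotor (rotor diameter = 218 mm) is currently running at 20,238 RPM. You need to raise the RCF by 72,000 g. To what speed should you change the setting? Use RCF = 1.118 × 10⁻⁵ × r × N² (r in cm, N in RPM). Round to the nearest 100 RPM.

r = 218 mm / 2 = 109 mm = 10.9 cm
Current RCF = 1.118 × 10⁻⁵ × 10.9 × (20238)² = 1.118 × 10⁻⁵ × 10.9 × 409,576,644 ≈ 49,911.8 × g
Target RCF = 49,911.8 + 72,000 = 121,911.8 × g
N² = 121,911.8 / (12.1862 × 10⁻⁵) = 1,000,408,659
N ≈ √1,000,408,659 ≈ 31,629.2

31600 RPM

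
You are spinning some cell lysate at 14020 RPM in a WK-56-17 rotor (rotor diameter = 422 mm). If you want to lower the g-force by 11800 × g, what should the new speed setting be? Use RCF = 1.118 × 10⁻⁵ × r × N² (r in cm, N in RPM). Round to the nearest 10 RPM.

12110 RPM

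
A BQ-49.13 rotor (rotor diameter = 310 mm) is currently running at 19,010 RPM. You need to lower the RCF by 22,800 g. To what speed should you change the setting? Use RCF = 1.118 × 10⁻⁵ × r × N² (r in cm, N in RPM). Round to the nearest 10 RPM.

15160 RPM

r = 310 mm / 2 = 155 mm = 15.5 cm
Current RCF = 1.118 × 10⁻⁵ × 15.5 × (19010)² = 1.118 × 10⁻⁵ × 15.5 × 361,380,100 ≈ 62,623.6 × g
Target RCF = 62,623.6 − 22,800 = 39,823.6 × g
N² = 39,823.6 / (17.329 × 10⁻⁵) = 229,808,991
N ≈ √229,808,991 ≈ 15,159.5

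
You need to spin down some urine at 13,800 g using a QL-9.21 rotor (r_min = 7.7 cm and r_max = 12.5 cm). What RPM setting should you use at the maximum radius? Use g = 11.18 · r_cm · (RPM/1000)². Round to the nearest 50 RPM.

N ≈ 9950 RPM

Use r_max = 12.5 cm.
13,800 = 11.18 × 12.5 × (N/1000)²
(N/1000)² = 13,800 / 139.75 = 98.74776
N = 1000 × √98.74776 ≈ 9,937.2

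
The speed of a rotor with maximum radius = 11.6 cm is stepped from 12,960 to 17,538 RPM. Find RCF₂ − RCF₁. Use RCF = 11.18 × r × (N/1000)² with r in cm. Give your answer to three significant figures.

RCF₁ = 11.18 × 11.6 × (12.96)² = 11.18 × 11.6 × 167.9616 ≈ 21,782.6 × g
RCF₂ = 11.18 × 11.6 × (17.538)² = 11.18 × 11.6 × 307.581444 ≈ 39,889.6 × g
Increase = 39,889.6 − 21,782.6 = 18,107

≈ 18100 ×g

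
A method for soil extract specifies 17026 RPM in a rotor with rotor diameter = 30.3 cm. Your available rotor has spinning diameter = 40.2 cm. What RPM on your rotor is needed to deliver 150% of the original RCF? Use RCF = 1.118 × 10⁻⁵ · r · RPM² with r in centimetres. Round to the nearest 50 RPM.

≈ 18100 RPM

Original rotor: r = 30.3 / 2 = 15.15 cm
RCF_original = 1.118 × 10⁻⁵ × 15.15 × (17026)² = 1.118 × 10⁻⁵ × 15.15 × 289,884,676 ≈ 49,099.8 × g
Target RCF = 1.5 × 49,099.8 ≈ 73,649.7 × g
Your rotor: r = 40.2 / 2 = 20.1 cm
73,649.7 = 1.118 × 10⁻⁵ × 20.1 × N²
N² = 73,649.7 / (22.4718 × 10⁻⁵) = 327,742,771
N ≈ √327,742,771 ≈ 18,103.7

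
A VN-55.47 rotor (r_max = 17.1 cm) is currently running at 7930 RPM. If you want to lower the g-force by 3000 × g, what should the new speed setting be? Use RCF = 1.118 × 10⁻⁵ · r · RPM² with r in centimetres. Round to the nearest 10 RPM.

Current RCF = 1.118 × 10⁻⁵ × 17.1 × (7930)² = 1.118 × 10⁻⁵ × 17.1 × 62,884,900 ≈ 12,022.2 × g
Target RCF = 12,022.2 − 3,000 = 9,022.2 × g
N² = 9,022.2 / (19.1178 × 10⁻⁵) = 47,192,669
N ≈ √47,192,669 ≈ 6,869.7

6870 RPM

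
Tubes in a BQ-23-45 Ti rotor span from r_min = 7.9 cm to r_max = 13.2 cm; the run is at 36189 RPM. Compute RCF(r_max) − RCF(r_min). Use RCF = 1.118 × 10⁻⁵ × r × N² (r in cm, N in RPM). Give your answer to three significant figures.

≈ 77600 ×g

RCF_max = 1.118 × 10⁻⁵ × 13.2 × (36189)² = 1.118 × 10⁻⁵ × 13.2 × 1,309,643,721 ≈ 193,272 × g
RCF_min = 1.118 × 10⁻⁵ × 7.9 × (36189)² = 1.118 × 10⁻⁵ × 7.9 × 1,309,643,721 ≈ 115,670.4 × g
ΔRCF = 193,272 − 115,670.4 = 77,601.6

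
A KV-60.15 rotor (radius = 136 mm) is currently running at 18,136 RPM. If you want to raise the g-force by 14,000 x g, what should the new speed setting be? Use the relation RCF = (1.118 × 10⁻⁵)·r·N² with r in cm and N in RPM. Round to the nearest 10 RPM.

N₂ ≈ 20520 RPM

r = 136 mm = 13.6 cm
Current RCF = 1.118 × 10⁻⁵ × 13.6 × (18136)² = 1.118 × 10⁻⁵ × 13.6 × 328,914,496 ≈ 50,010.8 × g
Target RCF = 50,010.8 + 14,000 = 64,010.8 × g
N² = 64,010.8 / (15.2048 × 10⁻⁵) = 420,990,740
N ≈ √420,990,740 ≈ 20,518.1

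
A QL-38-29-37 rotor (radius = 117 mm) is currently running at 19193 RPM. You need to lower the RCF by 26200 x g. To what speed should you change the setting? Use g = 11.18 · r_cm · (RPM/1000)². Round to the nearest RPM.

≈ 12964 RPM

r = 117 mm = 11.7 cm
Current RCF = 11.18 × 11.7 × (19.193)² = 11.18 × 11.7 × 368.371249 ≈ 48,185.2 × g
Target RCF = 48,185.2 − 26,200 = 21,985.2 × g
(N/1000)² = 21,985.2 / 130.806 = 168.0749
N = 1000 × √168.0749 ≈ 12,964.4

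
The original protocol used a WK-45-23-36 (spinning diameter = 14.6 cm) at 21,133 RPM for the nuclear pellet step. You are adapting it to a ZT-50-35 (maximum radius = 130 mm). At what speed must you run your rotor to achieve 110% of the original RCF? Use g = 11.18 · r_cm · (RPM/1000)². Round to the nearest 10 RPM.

Original rotor: r = 14.6 / 2 = 7.3 cm
RCF = 11.18 × r × (N/1000)²
RCF_original = 11.18 × 7.3 × (21.133)² = 11.18 × 7.3 × 446.603689 ≈ 36,449.1 × g
Target RCF = 1.1 × 36,449.1 ≈ 40,094 × g
Your rotor: r = 130 mm = 13.0 cm
40,094 = 11.18 × 13 × (N/1000)²
(N/1000)² = 40,094 / 145.34 = 275.8635
N = 1000 × √275.8635 ≈ 16,609.1

≈ 16610 RPM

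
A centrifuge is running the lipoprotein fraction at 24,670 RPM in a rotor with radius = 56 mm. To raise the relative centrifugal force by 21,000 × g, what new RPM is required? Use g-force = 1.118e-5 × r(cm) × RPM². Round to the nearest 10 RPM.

r = 56 mm = 5.6 cm
Current RCF = 1.118 × 10⁻⁵ × 5.6 × (24670)² = 1.118 × 10⁻⁵ × 5.6 × 608,608,900 ≈ 38,103.8 × g
Target RCF = 38,103.8 + 21,000 = 59,103.8 × g
N² = 59,103.8 / (6.2608 × 10⁻⁵) = 944,029,517
N ≈ √944,029,517 ≈ 30,725.1

≈ 30730 RPM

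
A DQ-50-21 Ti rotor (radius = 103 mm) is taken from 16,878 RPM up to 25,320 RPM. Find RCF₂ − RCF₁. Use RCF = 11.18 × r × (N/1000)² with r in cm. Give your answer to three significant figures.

≈ 41000 x g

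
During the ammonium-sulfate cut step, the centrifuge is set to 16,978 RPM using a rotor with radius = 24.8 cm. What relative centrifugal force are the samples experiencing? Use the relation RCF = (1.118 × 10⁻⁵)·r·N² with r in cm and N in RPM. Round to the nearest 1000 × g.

RCF = 1.118 × 10⁻⁵ × 24.8 × (16978)² = 1.118 × 10⁻⁵ × 24.8 × 288,252,484 ≈ 79,922 × g

RCF ≈ 80000 g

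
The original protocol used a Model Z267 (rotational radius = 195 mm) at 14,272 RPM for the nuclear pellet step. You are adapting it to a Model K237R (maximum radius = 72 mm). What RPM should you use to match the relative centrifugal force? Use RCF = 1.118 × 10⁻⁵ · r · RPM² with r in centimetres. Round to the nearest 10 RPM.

Original rotor: r = 195 mm = 19.5 cm
RCF_original = 1.118 × 10⁻⁵ × 19.5 × (14272)² = 1.118 × 10⁻⁵ × 19.5 × 203,689,984 ≈ 44,406.5 × g
Your rotor: r = 72 mm = 7.2 cm
44,406.5 = 1.118 × 10⁻⁵ × 7.2 × N²
N² = 44,406.5 / (8.0496 × 10⁻⁵) = 551,660,952
N ≈ √551,660,952 ≈ 23,487.5

23490 RPM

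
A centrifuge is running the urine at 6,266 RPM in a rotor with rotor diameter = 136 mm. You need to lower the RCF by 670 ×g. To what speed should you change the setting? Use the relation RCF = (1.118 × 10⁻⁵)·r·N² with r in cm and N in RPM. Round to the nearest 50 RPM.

r = 136 mm / 2 = 68 mm = 6.8 cm
Current RCF = 1.118 × 10⁻⁵ × 6.8 × (6266)² = 1.118 × 10⁻⁵ × 6.8 × 39,262,756 ≈ 2,984.9 × g
Target RCF = 2,984.9 − 670 = 2,314.9 × g
N² = 2,314.9 / (7.6024 × 10⁻⁵) = 30,449,595
N ≈ √30,449,595 ≈ 5,518.1

≈ 5500 RPM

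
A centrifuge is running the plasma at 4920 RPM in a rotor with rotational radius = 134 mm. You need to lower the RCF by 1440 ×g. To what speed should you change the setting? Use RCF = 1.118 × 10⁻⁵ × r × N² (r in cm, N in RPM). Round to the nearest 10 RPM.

N₂ ≈ 3820 RPM

r = 134 mm = 13.4 cm
Current RCF = 1.118 × 10⁻⁵ × 13.4 × (4920)² = 1.118 × 10⁻⁵ × 13.4 × 24,206,400 ≈ 3,626.4 × g
Target RCF = 3,626.4 − 1,440 = 2,186.4 × g
N² = 2,186.4 / (14.9812 × 10⁻⁵) = 14,594,292
N ≈ √14,594,292 ≈ 3,820.2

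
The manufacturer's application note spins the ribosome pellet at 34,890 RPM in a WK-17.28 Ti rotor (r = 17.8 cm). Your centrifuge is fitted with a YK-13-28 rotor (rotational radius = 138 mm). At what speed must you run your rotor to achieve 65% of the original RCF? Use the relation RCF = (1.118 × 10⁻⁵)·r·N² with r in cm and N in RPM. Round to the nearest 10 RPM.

RCF = 1.118 × 10⁻⁵ × r × N²
RCF_original = 1.118 × 10⁻⁵ × 17.8 × (34890)² = 1.118 × 10⁻⁵ × 17.8 × 1,217,312,100 ≈ 242,250 × g
Target RCF = 0.65 × 242,250 ≈ 157,462.5 × g
Your rotor: r = 138 mm = 13.8 cm
157,462.5 = 1.118 × 10⁻⁵ × 13.8 × N²
N² = 157,462.5 / (15.4284 × 10⁻⁵) = 1,020,601,618
N ≈ √1,020,601,618 ≈ 31,946.9

31950 RPM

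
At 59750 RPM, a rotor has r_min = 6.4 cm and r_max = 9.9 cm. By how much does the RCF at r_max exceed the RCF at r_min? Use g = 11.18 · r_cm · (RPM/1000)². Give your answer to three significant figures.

RCF_max = 11.18 × 9.9 × (59.75)² = 11.18 × 9.9 × 3,570.0625 ≈ 395,141.7 × g
RCF_min = 11.18 × 6.4 × (59.75)² = 11.18 × 6.4 × 3,570.0625 ≈ 255,445.1 × g
ΔRCF = 395,141.7 − 255,445.1 = 139,696.6

≈ 140000 x g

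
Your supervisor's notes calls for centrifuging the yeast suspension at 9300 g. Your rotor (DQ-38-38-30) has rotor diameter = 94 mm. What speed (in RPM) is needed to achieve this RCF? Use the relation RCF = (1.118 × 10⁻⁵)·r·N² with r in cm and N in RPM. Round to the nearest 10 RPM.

r = 94 mm / 2 = 47 mm = 4.7 cm
RCF = 1.118 × 10⁻⁵ × r × N²
9,300 = 1.118 × 10⁻⁵ × 4.7 × N²
N² = 9,300 / (5.2546 × 10⁻⁵) = 176,987,782
N ≈ √176,987,782 ≈ 13,303.7

N ≈ 13300 RPM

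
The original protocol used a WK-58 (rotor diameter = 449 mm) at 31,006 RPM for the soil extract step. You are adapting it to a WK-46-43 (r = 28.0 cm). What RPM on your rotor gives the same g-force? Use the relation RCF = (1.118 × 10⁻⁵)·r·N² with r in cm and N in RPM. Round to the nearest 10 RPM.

≈ 27760 RPM

Original rotor: r = 449 mm / 2 = 224.5 mm = 22.45 cm
RCF_original = 1.118 × 10⁻⁵ × 22.45 × (31006)² = 1.118 × 10⁻⁵ × 22.45 × 961,372,036 ≈ 241,295.7 × g
241,295.7 = 1.118 × 10⁻⁵ × 28 × N²
N² = 241,295.7 / (31.304 × 10⁻⁵) = 770,814,273
N ≈ √770,814,273 ≈ 27,763.5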